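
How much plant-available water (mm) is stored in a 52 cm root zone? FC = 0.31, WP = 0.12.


Step 1: Available water = (FC - WP) * depth * 10
Step 2: AW = (0.31 - 0.12) * 52 * 10
Step 3: AW = 0.19 * 52 * 10
Step 4: AW = 98.8 mm

98.8


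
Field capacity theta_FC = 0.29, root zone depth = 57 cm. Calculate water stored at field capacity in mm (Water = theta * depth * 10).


Step 1: Water (mm) = theta_FC * depth (cm) * 10
Step 2: Water = 0.29 * 57 * 10
Step 3: Water = 165.3 mm

165.3


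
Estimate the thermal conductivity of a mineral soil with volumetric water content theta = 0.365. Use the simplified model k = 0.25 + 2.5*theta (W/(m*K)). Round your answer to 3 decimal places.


Step 1: k = 0.25 + 2.5 * theta
Step 2: k = 0.25 + 2.5 * 0.365
Step 3: k = 0.25 + 0.913
Step 4: k = 1.163 W/(m*K)

1.163


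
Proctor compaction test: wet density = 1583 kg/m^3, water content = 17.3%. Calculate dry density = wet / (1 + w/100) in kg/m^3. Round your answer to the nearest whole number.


Step 1: Dry density = wet density / (1 + w/100)
Step 2: Dry density = 1583 / (1 + 17.3/100)
Step 3: Dry density = 1583 / 1.173
Step 4: Dry density = 1350 kg/m^3

1350


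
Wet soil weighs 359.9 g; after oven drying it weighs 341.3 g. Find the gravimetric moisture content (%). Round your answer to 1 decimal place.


Step 1: Water mass = wet - dry = 359.9 - 341.3 = 18.6 g
Step 2: w = 100 * water mass / dry mass
Step 3: w = 100 * 18.6 / 341.3 = 5.4%

5.4


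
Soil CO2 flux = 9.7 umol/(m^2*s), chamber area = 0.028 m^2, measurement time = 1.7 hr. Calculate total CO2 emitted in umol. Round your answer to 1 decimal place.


Step 1: Convert time to seconds: 1.7 hr * 3600 = 6120.0 s
Step 2: Total = flux * area * time_s
Step 3: Total = 9.7 * 0.028 * 6120.0
Step 4: Total = 1662.2 umol

1662.2


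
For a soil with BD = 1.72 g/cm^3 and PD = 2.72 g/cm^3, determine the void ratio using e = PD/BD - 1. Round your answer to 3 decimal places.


Step 1: e = PD / BD - 1
Step 2: e = 2.72 / 1.72 - 1
Step 3: e = 1.5814 - 1
Step 4: e = 0.581

0.581


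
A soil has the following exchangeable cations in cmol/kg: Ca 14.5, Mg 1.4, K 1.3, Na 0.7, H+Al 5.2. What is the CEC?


Step 1: CEC = Ca + Mg + K + Na + (H+Al)
Step 2: CEC = 14.5 + 1.4 + 1.3 + 0.7 + 5.2
Step 3: CEC = 23.1 cmol/kg

23.1


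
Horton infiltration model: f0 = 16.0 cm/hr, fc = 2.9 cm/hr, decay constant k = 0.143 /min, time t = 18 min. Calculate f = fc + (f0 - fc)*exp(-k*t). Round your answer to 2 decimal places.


Step 1: f = fc + (f0 - fc) * exp(-k * t)
Step 2: exp(-0.143 * 18) = 0.07623
Step 3: f = 2.9 + (16.0 - 2.9) * 0.07623
Step 4: f = 2.9 + 13.1 * 0.07623
Step 5: f = 3.9 cm/hr

3.9


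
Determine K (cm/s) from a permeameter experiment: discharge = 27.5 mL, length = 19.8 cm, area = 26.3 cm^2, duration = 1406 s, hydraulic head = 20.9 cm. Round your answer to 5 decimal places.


Step 1: K = Q * L / (A * t * h)
Step 2: Numerator = 27.5 * 19.8 = 544.5
Step 3: Denominator = 26.3 * 1406 * 20.9 = 772836.02
Step 4: K = 544.5 / 772836.02 = 0.0007 cm/s

0.0007


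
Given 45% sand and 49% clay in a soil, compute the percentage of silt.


Step 1: sand + silt + clay = 100%
Step 2: silt = 100 - sand - clay
Step 3: silt = 100 - 45 - 49
Step 4: silt = 6%

6


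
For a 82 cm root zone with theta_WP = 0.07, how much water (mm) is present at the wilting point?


Step 1: Water (mm) = theta_WP * depth * 10
Step 2: Water = 0.07 * 82 * 10
Step 3: Water = 57.4 mm

57.4


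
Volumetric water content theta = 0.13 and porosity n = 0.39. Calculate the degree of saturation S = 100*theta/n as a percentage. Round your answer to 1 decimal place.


Step 1: S = 100 * theta_v / n
Step 2: S = 100 * 0.13 / 0.39
Step 3: S = 33.3%

33.3


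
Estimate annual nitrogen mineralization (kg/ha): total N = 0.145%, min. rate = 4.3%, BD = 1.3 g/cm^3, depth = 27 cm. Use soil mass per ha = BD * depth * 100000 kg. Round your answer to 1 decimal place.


Step 1: Soil mass per ha = BD * depth * 100000 = 1.3 * 27 * 100000 = 3510000 kg
Step 2: Total N pool = soil mass * N%/100 = 3510000 * 0.145/100 = 5089.5 kg/ha
Step 3: N mineralized = N pool * rate%/100 = 5089.5 * 4.3/100 = 218.8 kg/ha/yr

218.8


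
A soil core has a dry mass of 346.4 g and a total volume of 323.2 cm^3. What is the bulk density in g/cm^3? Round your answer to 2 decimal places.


Step 1: Identify the formula: BD = dry mass / volume
Step 2: Substitute values: BD = 346.4 / 323.2
Step 3: BD = 1.07 g/cm^3

1.07


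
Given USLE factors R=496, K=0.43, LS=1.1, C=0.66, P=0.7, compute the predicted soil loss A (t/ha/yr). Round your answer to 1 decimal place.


Step 1: A = R * K * LS * C * P
Step 2: R * K = 496 * 0.43 = 213.28
Step 3: (R*K) * LS = 213.28 * 1.1 = 234.608
Step 4: * C * P = 234.608 * 0.66 * 0.7 = 108.4
Step 5: A = 108.4 t/(ha*yr)

108.4


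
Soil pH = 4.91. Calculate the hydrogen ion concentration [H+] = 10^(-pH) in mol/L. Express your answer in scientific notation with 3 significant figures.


Step 1: [H+] = 10^(-pH)
Step 2: [H+] = 10^(-4.91)
Step 3: [H+] = 1.23e-05 mol/L

1.23e-05


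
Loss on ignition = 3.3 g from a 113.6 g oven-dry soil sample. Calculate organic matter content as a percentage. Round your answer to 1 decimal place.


Step 1: OM% = 100 * LOI / sample mass
Step 2: OM = 100 * 3.3 / 113.6
Step 3: OM = 2.9%

2.9


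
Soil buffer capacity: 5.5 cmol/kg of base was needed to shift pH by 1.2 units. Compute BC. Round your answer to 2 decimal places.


Step 1: BC = change in base / change in pH
Step 2: BC = 5.5 / 1.2
Step 3: BC = 4.58 cmol/(kg*pH unit)

4.58


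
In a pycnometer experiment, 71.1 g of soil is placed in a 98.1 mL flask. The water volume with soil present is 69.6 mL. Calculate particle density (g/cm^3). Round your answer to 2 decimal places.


Step 1: Volume of solids = flask volume - water volume with soil
Step 2: V_solids = 98.1 - 69.6 = 28.5 mL
Step 3: Particle density = mass / V_solids = 71.1 / 28.5 = 2.49 g/cm^3

2.49


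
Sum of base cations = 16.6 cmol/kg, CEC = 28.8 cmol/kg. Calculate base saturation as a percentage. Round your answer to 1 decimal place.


Step 1: BS = 100 * (sum of bases) / CEC
Step 2: BS = 100 * 16.6 / 28.8
Step 3: BS = 57.6%

57.6


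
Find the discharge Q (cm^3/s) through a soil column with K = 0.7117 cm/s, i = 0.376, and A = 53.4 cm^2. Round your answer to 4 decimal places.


Step 1: Apply Darcy's law: Q = K * i * A
Step 2: Q = 0.7117 * 0.376 * 53.4
Step 3: Q = 14.2898 cm^3/s

14.2898


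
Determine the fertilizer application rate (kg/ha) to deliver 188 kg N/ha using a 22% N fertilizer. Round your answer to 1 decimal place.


Step 1: Fertilizer rate = target N / (N content / 100)
Step 2: Rate = 188 / (22 / 100)
Step 3: Rate = 188 / 0.22
Step 4: Rate = 854.5 kg/ha

854.5


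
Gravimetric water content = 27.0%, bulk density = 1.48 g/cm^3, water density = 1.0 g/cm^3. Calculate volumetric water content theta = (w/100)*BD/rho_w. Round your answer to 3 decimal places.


Step 1: theta = (w / 100) * BD / rho_w
Step 2: theta = (27.0 / 100) * 1.48 / 1.0
Step 3: theta = 0.27 * 1.48
Step 4: theta = 0.4

0.4


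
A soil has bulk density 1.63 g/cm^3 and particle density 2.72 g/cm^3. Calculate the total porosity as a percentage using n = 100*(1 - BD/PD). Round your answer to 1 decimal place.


Step 1: Formula: n = 100 * (1 - BD / PD)
Step 2: n = 100 * (1 - 1.63 / 2.72)
Step 3: n = 100 * (1 - 0.59926)
Step 4: n = 40.1%

40.1


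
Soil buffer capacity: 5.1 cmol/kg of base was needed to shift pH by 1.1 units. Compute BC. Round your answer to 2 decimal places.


Step 1: BC = change in base / change in pH
Step 2: BC = 5.1 / 1.1
Step 3: BC = 4.64 cmol/(kg*pH unit)

4.64


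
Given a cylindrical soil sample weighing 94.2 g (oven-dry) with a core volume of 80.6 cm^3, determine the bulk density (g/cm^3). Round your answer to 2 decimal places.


Step 1: Identify the formula: BD = dry mass / volume
Step 2: Substitute values: BD = 94.2 / 80.6
Step 3: BD = 1.17 g/cm^3

1.17


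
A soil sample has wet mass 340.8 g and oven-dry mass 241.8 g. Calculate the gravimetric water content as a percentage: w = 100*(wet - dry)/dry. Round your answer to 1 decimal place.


Step 1: Water mass = wet - dry = 340.8 - 241.8 = 99.0 g
Step 2: w = 100 * water mass / dry mass
Step 3: w = 100 * 99.0 / 241.8 = 40.9%

40.9


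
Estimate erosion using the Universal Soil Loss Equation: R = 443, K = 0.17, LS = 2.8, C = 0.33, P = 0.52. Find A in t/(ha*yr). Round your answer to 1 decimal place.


Step 1: A = R * K * LS * C * P
Step 2: R * K = 443 * 0.17 = 75.31
Step 3: (R*K) * LS = 75.31 * 2.8 = 210.868
Step 4: * C * P = 210.868 * 0.33 * 0.52 = 36.2
Step 5: A = 36.2 t/(ha*yr)

36.2


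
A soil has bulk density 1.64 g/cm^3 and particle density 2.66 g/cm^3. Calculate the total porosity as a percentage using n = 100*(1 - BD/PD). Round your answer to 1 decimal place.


Step 1: Formula: n = 100 * (1 - BD / PD)
Step 2: n = 100 * (1 - 1.64 / 2.66)
Step 3: n = 100 * (1 - 0.61654)
Step 4: n = 38.3%

38.3


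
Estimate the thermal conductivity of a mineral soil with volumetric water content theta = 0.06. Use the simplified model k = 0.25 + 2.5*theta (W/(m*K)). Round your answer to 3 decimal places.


Step 1: k = 0.25 + 2.5 * theta
Step 2: k = 0.25 + 2.5 * 0.06
Step 3: k = 0.25 + 0.15
Step 4: k = 0.4 W/(m*K)

0.4


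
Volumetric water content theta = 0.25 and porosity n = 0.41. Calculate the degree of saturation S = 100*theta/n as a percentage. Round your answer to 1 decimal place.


Step 1: S = 100 * theta_v / n
Step 2: S = 100 * 0.25 / 0.41
Step 3: S = 61.0%

61.0


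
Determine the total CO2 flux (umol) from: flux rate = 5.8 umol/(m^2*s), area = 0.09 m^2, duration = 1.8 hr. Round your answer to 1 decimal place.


Step 1: Convert time to seconds: 1.8 hr * 3600 = 6480.0 s
Step 2: Total = flux * area * time_s
Step 3: Total = 5.8 * 0.09 * 6480.0
Step 4: Total = 3382.6 umol

3382.6


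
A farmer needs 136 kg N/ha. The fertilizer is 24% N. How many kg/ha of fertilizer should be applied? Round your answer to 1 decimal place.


Step 1: Fertilizer rate = target N / (N content / 100)
Step 2: Rate = 136 / (24 / 100)
Step 3: Rate = 136 / 0.24
Step 4: Rate = 566.7 kg/ha

566.7


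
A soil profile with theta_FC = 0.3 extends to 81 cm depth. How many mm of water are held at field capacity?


Step 1: Water (mm) = theta_FC * depth (cm) * 10
Step 2: Water = 0.3 * 81 * 10
Step 3: Water = 243.0 mm

243.0


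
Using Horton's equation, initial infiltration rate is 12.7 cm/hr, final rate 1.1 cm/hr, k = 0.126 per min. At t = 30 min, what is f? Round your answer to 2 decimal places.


Step 1: f = fc + (f0 - fc) * exp(-k * t)
Step 2: exp(-0.126 * 30) = 0.022823
Step 3: f = 1.1 + (12.7 - 1.1) * 0.022823
Step 4: f = 1.1 + 11.6 * 0.022823
Step 5: f = 1.36 cm/hr

1.36


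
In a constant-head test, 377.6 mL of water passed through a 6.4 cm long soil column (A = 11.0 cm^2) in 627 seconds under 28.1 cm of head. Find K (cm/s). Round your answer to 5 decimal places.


Step 1: K = Q * L / (A * t * h)
Step 2: Numerator = 377.6 * 6.4 = 2416.64
Step 3: Denominator = 11.0 * 627 * 28.1 = 193805.7
Step 4: K = 2416.64 / 193805.7 = 0.01247 cm/s

0.01247


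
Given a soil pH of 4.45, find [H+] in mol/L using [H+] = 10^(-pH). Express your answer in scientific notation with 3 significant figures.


Step 1: [H+] = 10^(-pH)
Step 2: [H+] = 10^(-4.45)
Step 3: [H+] = 3.55e-05 mol/L

3.55e-05


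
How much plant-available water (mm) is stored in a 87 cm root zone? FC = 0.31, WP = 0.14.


Step 1: Available water = (FC - WP) * depth * 10
Step 2: AW = (0.31 - 0.14) * 87 * 10
Step 3: AW = 0.17 * 87 * 10
Step 4: AW = 147.9 mm

147.9


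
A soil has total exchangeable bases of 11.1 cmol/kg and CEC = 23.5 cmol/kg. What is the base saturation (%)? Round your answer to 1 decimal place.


Step 1: BS = 100 * (sum of bases) / CEC
Step 2: BS = 100 * 11.1 / 23.5
Step 3: BS = 47.2%

47.2


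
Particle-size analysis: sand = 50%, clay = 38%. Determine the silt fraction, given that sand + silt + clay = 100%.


Step 1: sand + silt + clay = 100%
Step 2: silt = 100 - sand - clay
Step 3: silt = 100 - 50 - 38
Step 4: silt = 12%

12


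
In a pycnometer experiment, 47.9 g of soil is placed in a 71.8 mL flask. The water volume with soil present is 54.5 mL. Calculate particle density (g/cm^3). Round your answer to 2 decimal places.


Step 1: Volume of solids = flask volume - water volume with soil
Step 2: V_solids = 71.8 - 54.5 = 17.3 mL
Step 3: Particle density = mass / V_solids = 47.9 / 17.3 = 2.77 g/cm^3

2.77


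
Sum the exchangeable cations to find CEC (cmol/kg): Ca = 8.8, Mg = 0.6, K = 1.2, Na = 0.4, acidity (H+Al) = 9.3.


Step 1: CEC = Ca + Mg + K + Na + (H+Al)
Step 2: CEC = 8.8 + 0.6 + 1.2 + 0.4 + 9.3
Step 3: CEC = 20.3 cmol/kg

20.3


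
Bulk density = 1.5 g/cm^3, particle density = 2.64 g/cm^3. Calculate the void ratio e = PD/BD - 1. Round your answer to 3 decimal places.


Step 1: e = PD / BD - 1
Step 2: e = 2.64 / 1.5 - 1
Step 3: e = 1.76 - 1
Step 4: e = 0.76

0.76


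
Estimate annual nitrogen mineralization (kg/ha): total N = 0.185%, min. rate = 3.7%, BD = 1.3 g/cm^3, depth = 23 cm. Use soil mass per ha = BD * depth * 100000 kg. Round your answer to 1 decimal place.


Step 1: Soil mass per ha = BD * depth * 100000 = 1.3 * 23 * 100000 = 2990000 kg
Step 2: Total N pool = soil mass * N%/100 = 2990000 * 0.185/100 = 5531.5 kg/ha
Step 3: N mineralized = N pool * rate%/100 = 5531.5 * 3.7/100 = 204.7 kg/ha/yr

204.7


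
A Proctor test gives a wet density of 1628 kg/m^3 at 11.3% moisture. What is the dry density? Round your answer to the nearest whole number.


Step 1: Dry density = wet density / (1 + w/100)
Step 2: Dry density = 1628 / (1 + 11.3/100)
Step 3: Dry density = 1628 / 1.113
Step 4: Dry density = 1463 kg/m^3

1463


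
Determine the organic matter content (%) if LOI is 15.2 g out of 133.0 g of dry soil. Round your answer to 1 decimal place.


Step 1: OM% = 100 * LOI / sample mass
Step 2: OM = 100 * 15.2 / 133.0
Step 3: OM = 11.4%

11.4


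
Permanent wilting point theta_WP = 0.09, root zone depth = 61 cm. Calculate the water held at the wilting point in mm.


Step 1: Water (mm) = theta_WP * depth * 10
Step 2: Water = 0.09 * 61 * 10
Step 3: Water = 54.9 mm

54.9


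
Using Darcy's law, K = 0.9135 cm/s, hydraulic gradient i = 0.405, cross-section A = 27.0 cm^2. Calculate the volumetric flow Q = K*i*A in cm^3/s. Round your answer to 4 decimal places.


Step 1: Apply Darcy's law: Q = K * i * A
Step 2: Q = 0.9135 * 0.405 * 27.0
Step 3: Q = 9.9891 cm^3/s

9.9891


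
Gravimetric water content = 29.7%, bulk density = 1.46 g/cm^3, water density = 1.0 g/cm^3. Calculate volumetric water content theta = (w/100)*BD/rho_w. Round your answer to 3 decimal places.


Step 1: theta = (w / 100) * BD / rho_w
Step 2: theta = (29.7 / 100) * 1.46 / 1.0
Step 3: theta = 0.297 * 1.46
Step 4: theta = 0.434

0.434


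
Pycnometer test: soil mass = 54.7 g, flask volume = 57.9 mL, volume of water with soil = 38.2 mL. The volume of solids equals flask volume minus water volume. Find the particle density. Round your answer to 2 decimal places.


Step 1: Volume of solids = flask volume - water volume with soil
Step 2: V_solids = 57.9 - 38.2 = 19.7 mL
Step 3: Particle density = mass / V_solids = 54.7 / 19.7 = 2.78 g/cm^3

2.78


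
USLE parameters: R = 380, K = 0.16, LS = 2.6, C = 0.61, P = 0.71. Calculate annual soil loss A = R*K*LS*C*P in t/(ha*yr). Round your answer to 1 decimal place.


Step 1: A = R * K * LS * C * P
Step 2: R * K = 380 * 0.16 = 60.8
Step 3: (R*K) * LS = 60.8 * 2.6 = 158.08
Step 4: * C * P = 158.08 * 0.61 * 0.71 = 68.5
Step 5: A = 68.5 t/(ha*yr)

68.5


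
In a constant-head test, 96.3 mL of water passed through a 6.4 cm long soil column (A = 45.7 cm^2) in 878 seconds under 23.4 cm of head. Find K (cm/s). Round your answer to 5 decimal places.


Step 1: K = Q * L / (A * t * h)
Step 2: Numerator = 96.3 * 6.4 = 616.32
Step 3: Denominator = 45.7 * 878 * 23.4 = 938915.64
Step 4: K = 616.32 / 938915.64 = 0.00066 cm/s

0.00066


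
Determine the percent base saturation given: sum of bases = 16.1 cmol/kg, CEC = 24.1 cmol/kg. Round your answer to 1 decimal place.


Step 1: BS = 100 * (sum of bases) / CEC
Step 2: BS = 100 * 16.1 / 24.1
Step 3: BS = 66.8%

66.8


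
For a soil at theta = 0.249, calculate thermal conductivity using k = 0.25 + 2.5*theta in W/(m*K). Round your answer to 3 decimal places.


Step 1: k = 0.25 + 2.5 * theta
Step 2: k = 0.25 + 2.5 * 0.249
Step 3: k = 0.25 + 0.623
Step 4: k = 0.873 W/(m*K)

0.873


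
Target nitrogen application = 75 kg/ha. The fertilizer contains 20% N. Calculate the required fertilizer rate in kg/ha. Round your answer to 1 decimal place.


Step 1: Fertilizer rate = target N / (N content / 100)
Step 2: Rate = 75 / (20 / 100)
Step 3: Rate = 75 / 0.2
Step 4: Rate = 375.0 kg/ha

375.0


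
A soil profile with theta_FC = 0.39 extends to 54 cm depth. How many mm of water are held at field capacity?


Step 1: Water (mm) = theta_FC * depth (cm) * 10
Step 2: Water = 0.39 * 54 * 10
Step 3: Water = 210.6 mm

210.6


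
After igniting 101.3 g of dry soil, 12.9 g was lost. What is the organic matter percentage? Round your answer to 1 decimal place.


Step 1: OM% = 100 * LOI / sample mass
Step 2: OM = 100 * 12.9 / 101.3
Step 3: OM = 12.7%

12.7


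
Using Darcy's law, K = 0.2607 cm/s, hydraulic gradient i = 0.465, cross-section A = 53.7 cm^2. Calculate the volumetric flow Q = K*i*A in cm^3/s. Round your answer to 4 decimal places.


Step 1: Apply Darcy's law: Q = K * i * A
Step 2: Q = 0.2607 * 0.465 * 53.7
Step 3: Q = 6.5098 cm^3/s

6.5098


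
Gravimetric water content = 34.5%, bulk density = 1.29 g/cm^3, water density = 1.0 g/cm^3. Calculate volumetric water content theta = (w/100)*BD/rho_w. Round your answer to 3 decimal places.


Step 1: theta = (w / 100) * BD / rho_w
Step 2: theta = (34.5 / 100) * 1.29 / 1.0
Step 3: theta = 0.345 * 1.29
Step 4: theta = 0.445

0.445


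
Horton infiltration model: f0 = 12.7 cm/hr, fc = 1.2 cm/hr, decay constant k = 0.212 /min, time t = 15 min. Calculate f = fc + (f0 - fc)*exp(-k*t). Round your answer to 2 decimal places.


Step 1: f = fc + (f0 - fc) * exp(-k * t)
Step 2: exp(-0.212 * 15) = 0.041586
Step 3: f = 1.2 + (12.7 - 1.2) * 0.041586
Step 4: f = 1.2 + 11.5 * 0.041586
Step 5: f = 1.68 cm/hr

1.68


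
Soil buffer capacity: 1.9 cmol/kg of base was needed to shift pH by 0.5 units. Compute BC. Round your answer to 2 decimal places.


Step 1: BC = change in base / change in pH
Step 2: BC = 1.9 / 0.5
Step 3: BC = 3.8 cmol/(kg*pH unit)

3.8


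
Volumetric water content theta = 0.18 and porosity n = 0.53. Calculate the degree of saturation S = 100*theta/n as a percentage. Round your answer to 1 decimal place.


Step 1: S = 100 * theta_v / n
Step 2: S = 100 * 0.18 / 0.53
Step 3: S = 34.0%

34.0


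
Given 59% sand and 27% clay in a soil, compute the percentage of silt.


Step 1: sand + silt + clay = 100%
Step 2: silt = 100 - sand - clay
Step 3: silt = 100 - 59 - 27
Step 4: silt = 14%

14


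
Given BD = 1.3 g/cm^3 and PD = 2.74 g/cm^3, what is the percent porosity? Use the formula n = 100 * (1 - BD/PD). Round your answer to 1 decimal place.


Step 1: Formula: n = 100 * (1 - BD / PD)
Step 2: n = 100 * (1 - 1.3 / 2.74)
Step 3: n = 100 * (1 - 0.47445)
Step 4: n = 52.6%

52.6


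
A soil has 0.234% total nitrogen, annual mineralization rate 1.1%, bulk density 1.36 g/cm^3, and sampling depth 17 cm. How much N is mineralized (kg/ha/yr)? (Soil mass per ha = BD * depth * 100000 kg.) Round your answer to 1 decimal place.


Step 1: Soil mass per ha = BD * depth * 100000 = 1.36 * 17 * 100000 = 2312000 kg
Step 2: Total N pool = soil mass * N%/100 = 2312000 * 0.234/100 = 5410.08 kg/ha
Step 3: N mineralized = N pool * rate%/100 = 5410.08 * 1.1/100 = 59.5 kg/ha/yr

59.5


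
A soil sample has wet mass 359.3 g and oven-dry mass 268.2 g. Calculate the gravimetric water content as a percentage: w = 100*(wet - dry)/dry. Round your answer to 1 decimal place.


Step 1: Water mass = wet - dry = 359.3 - 268.2 = 91.1 g
Step 2: w = 100 * water mass / dry mass
Step 3: w = 100 * 91.1 / 268.2 = 34.0%

34.0


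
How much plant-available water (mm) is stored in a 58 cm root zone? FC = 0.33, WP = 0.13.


Step 1: Available water = (FC - WP) * depth * 10
Step 2: AW = (0.33 - 0.13) * 58 * 10
Step 3: AW = 0.2 * 58 * 10
Step 4: AW = 116.0 mm

116.0


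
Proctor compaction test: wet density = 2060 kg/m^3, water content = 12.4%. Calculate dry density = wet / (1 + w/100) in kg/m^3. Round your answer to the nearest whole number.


Step 1: Dry density = wet density / (1 + w/100)
Step 2: Dry density = 2060 / (1 + 12.4/100)
Step 3: Dry density = 2060 / 1.124
Step 4: Dry density = 1833 kg/m^3

1833


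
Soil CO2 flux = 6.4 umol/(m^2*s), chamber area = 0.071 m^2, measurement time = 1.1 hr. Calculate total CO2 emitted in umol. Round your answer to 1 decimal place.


Step 1: Convert time to seconds: 1.1 hr * 3600 = 3960.0 s
Step 2: Total = flux * area * time_s
Step 3: Total = 6.4 * 0.071 * 3960.0
Step 4: Total = 1799.4 umol

1799.4


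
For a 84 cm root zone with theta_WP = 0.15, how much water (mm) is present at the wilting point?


Step 1: Water (mm) = theta_WP * depth * 10
Step 2: Water = 0.15 * 84 * 10
Step 3: Water = 126.0 mm

126.0


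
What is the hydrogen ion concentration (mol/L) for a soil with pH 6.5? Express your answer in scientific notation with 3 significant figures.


Step 1: [H+] = 10^(-pH)
Step 2: [H+] = 10^(-6.5)
Step 3: [H+] = 3.16e-07 mol/L

3.16e-07


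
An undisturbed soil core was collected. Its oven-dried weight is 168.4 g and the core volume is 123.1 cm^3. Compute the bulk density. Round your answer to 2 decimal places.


Step 1: Identify the formula: BD = dry mass / volume
Step 2: Substitute values: BD = 168.4 / 123.1
Step 3: BD = 1.37 g/cm^3

1.37


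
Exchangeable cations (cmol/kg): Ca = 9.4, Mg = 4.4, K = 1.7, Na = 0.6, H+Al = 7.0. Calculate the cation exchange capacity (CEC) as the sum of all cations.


Step 1: CEC = Ca + Mg + K + Na + (H+Al)
Step 2: CEC = 9.4 + 4.4 + 1.7 + 0.6 + 7.0
Step 3: CEC = 23.1 cmol/kg

23.1


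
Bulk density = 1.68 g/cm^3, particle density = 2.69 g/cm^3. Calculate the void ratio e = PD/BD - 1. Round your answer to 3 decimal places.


Step 1: e = PD / BD - 1
Step 2: e = 2.69 / 1.68 - 1
Step 3: e = 1.60119 - 1
Step 4: e = 0.601

0.601


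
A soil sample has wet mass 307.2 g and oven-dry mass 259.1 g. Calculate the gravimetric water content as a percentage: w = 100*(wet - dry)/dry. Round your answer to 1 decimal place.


Step 1: Water mass = wet - dry = 307.2 - 259.1 = 48.1 g
Step 2: w = 100 * water mass / dry mass
Step 3: w = 100 * 48.1 / 259.1 = 18.6%

18.6


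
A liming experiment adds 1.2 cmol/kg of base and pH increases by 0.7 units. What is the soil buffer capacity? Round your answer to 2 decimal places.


Step 1: BC = change in base / change in pH
Step 2: BC = 1.2 / 0.7
Step 3: BC = 1.71 cmol/(kg*pH unit)

1.71


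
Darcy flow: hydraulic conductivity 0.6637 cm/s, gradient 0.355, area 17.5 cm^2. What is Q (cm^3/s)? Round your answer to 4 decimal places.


Step 1: Apply Darcy's law: Q = K * i * A
Step 2: Q = 0.6637 * 0.355 * 17.5
Step 3: Q = 4.1232 cm^3/s

4.1232


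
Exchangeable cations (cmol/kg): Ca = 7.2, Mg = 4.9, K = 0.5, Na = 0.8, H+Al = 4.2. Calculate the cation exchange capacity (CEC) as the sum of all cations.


Step 1: CEC = Ca + Mg + K + Na + (H+Al)
Step 2: CEC = 7.2 + 4.9 + 0.5 + 0.8 + 4.2
Step 3: CEC = 17.6 cmol/kg

17.6


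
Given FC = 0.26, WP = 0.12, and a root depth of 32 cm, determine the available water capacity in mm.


Step 1: Available water = (FC - WP) * depth * 10
Step 2: AW = (0.26 - 0.12) * 32 * 10
Step 3: AW = 0.14 * 32 * 10
Step 4: AW = 44.8 mm

44.8


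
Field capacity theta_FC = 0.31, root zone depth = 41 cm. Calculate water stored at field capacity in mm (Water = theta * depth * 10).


Step 1: Water (mm) = theta_FC * depth (cm) * 10
Step 2: Water = 0.31 * 41 * 10
Step 3: Water = 127.1 mm

127.1


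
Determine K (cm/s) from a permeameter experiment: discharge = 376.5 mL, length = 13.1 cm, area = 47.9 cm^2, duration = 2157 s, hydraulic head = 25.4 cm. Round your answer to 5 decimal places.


Step 1: K = Q * L / (A * t * h)
Step 2: Numerator = 376.5 * 13.1 = 4932.15
Step 3: Denominator = 47.9 * 2157 * 25.4 = 2624335.62
Step 4: K = 4932.15 / 2624335.62 = 0.00188 cm/s

0.00188


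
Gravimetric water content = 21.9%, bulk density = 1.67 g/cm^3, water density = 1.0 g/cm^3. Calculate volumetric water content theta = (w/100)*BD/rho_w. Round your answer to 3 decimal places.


Step 1: theta = (w / 100) * BD / rho_w
Step 2: theta = (21.9 / 100) * 1.67 / 1.0
Step 3: theta = 0.219 * 1.67
Step 4: theta = 0.366

0.366


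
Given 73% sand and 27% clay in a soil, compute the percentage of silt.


Step 1: sand + silt + clay = 100%
Step 2: silt = 100 - sand - clay
Step 3: silt = 100 - 73 - 27
Step 4: silt = 0%

0


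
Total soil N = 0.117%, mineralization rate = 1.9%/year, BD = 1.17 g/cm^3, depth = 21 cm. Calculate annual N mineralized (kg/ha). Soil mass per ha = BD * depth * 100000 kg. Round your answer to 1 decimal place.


Step 1: Soil mass per ha = BD * depth * 100000 = 1.17 * 21 * 100000 = 2457000 kg
Step 2: Total N pool = soil mass * N%/100 = 2457000 * 0.117/100 = 2874.69 kg/ha
Step 3: N mineralized = N pool * rate%/100 = 2874.69 * 1.9/100 = 54.6 kg/ha/yr

54.6


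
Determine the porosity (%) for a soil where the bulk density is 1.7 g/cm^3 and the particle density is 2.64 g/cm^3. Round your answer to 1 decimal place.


Step 1: Formula: n = 100 * (1 - BD / PD)
Step 2: n = 100 * (1 - 1.7 / 2.64)
Step 3: n = 100 * (1 - 0.64394)
Step 4: n = 35.6%

35.6


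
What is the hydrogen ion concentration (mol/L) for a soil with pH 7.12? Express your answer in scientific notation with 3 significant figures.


Step 1: [H+] = 10^(-pH)
Step 2: [H+] = 10^(-7.12)
Step 3: [H+] = 7.59e-08 mol/L

7.59e-08


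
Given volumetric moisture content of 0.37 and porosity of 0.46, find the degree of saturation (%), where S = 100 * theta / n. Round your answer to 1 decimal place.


Step 1: S = 100 * theta_v / n
Step 2: S = 100 * 0.37 / 0.46
Step 3: S = 80.4%

80.4


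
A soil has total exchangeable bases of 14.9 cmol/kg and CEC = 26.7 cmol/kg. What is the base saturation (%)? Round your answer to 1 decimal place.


Step 1: BS = 100 * (sum of bases) / CEC
Step 2: BS = 100 * 14.9 / 26.7
Step 3: BS = 55.8%

55.8


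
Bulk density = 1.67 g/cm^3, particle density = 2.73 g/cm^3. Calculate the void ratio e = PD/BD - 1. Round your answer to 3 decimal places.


Step 1: e = PD / BD - 1
Step 2: e = 2.73 / 1.67 - 1
Step 3: e = 1.63473 - 1
Step 4: e = 0.635

0.635


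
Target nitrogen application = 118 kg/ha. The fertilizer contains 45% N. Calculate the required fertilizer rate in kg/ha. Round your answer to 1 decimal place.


Step 1: Fertilizer rate = target N / (N content / 100)
Step 2: Rate = 118 / (45 / 100)
Step 3: Rate = 118 / 0.45
Step 4: Rate = 262.2 kg/ha

262.2


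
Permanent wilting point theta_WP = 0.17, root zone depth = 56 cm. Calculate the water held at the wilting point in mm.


Step 1: Water (mm) = theta_WP * depth * 10
Step 2: Water = 0.17 * 56 * 10
Step 3: Water = 95.2 mm

95.2


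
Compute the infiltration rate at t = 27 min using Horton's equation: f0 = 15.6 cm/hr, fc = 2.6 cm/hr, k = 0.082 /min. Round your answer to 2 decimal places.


Step 1: f = fc + (f0 - fc) * exp(-k * t)
Step 2: exp(-0.082 * 27) = 0.109263
Step 3: f = 2.6 + (15.6 - 2.6) * 0.109263
Step 4: f = 2.6 + 13.0 * 0.109263
Step 5: f = 4.02 cm/hr

4.02


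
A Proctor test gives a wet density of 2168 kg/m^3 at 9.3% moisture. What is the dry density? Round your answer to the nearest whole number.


Step 1: Dry density = wet density / (1 + w/100)
Step 2: Dry density = 2168 / (1 + 9.3/100)
Step 3: Dry density = 2168 / 1.093
Step 4: Dry density = 1984 kg/m^3

1984


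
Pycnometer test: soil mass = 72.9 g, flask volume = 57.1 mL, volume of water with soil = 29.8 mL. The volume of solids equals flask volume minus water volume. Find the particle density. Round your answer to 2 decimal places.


Step 1: Volume of solids = flask volume - water volume with soil
Step 2: V_solids = 57.1 - 29.8 = 27.3 mL
Step 3: Particle density = mass / V_solids = 72.9 / 27.3 = 2.67 g/cm^3

2.67


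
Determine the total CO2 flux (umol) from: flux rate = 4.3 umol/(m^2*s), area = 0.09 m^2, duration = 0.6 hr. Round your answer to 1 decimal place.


Step 1: Convert time to seconds: 0.6 hr * 3600 = 2160.0 s
Step 2: Total = flux * area * time_s
Step 3: Total = 4.3 * 0.09 * 2160.0
Step 4: Total = 835.9 umol

835.9


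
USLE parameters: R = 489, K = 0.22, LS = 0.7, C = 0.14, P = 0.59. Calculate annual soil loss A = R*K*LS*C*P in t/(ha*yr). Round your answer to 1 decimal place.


Step 1: A = R * K * LS * C * P
Step 2: R * K = 489 * 0.22 = 107.58
Step 3: (R*K) * LS = 107.58 * 0.7 = 75.306
Step 4: * C * P = 75.306 * 0.14 * 0.59 = 6.2
Step 5: A = 6.2 t/(ha*yr)

6.2


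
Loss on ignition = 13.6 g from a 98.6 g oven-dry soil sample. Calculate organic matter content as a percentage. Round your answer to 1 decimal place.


Step 1: OM% = 100 * LOI / sample mass
Step 2: OM = 100 * 13.6 / 98.6
Step 3: OM = 13.8%

13.8


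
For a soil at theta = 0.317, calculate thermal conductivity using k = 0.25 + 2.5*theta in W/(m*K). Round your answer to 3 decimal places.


Step 1: k = 0.25 + 2.5 * theta
Step 2: k = 0.25 + 2.5 * 0.317
Step 3: k = 0.25 + 0.793
Step 4: k = 1.043 W/(m*K)

1.043


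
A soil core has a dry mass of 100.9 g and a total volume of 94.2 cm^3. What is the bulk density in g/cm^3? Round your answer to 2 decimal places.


Step 1: Identify the formula: BD = dry mass / volume
Step 2: Substitute values: BD = 100.9 / 94.2
Step 3: BD = 1.07 g/cm^3

1.07


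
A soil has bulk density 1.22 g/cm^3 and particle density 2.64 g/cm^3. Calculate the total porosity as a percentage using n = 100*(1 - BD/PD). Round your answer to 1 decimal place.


Step 1: Formula: n = 100 * (1 - BD / PD)
Step 2: n = 100 * (1 - 1.22 / 2.64)
Step 3: n = 100 * (1 - 0.46212)
Step 4: n = 53.8%

53.8


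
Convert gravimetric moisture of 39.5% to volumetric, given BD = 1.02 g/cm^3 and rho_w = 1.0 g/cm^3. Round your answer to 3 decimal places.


Step 1: theta = (w / 100) * BD / rho_w
Step 2: theta = (39.5 / 100) * 1.02 / 1.0
Step 3: theta = 0.395 * 1.02
Step 4: theta = 0.403

0.403


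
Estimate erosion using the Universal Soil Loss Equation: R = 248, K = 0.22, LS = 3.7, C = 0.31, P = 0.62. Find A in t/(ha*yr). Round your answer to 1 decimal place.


Step 1: A = R * K * LS * C * P
Step 2: R * K = 248 * 0.22 = 54.56
Step 3: (R*K) * LS = 54.56 * 3.7 = 201.872
Step 4: * C * P = 201.872 * 0.31 * 0.62 = 38.8
Step 5: A = 38.8 t/(ha*yr)

38.8


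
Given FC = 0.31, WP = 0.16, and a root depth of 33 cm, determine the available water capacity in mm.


Step 1: Available water = (FC - WP) * depth * 10
Step 2: AW = (0.31 - 0.16) * 33 * 10
Step 3: AW = 0.15 * 33 * 10
Step 4: AW = 49.5 mm

49.5


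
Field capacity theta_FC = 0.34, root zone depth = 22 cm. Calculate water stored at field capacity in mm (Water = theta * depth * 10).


Step 1: Water (mm) = theta_FC * depth (cm) * 10
Step 2: Water = 0.34 * 22 * 10
Step 3: Water = 74.8 mm

74.8


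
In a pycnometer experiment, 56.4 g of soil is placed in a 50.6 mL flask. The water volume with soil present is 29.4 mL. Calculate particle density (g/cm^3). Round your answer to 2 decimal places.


Step 1: Volume of solids = flask volume - water volume with soil
Step 2: V_solids = 50.6 - 29.4 = 21.2 mL
Step 3: Particle density = mass / V_solids = 56.4 / 21.2 = 2.66 g/cm^3

2.66


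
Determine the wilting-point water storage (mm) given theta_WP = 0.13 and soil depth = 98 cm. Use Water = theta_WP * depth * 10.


Step 1: Water (mm) = theta_WP * depth * 10
Step 2: Water = 0.13 * 98 * 10
Step 3: Water = 127.4 mm

127.4


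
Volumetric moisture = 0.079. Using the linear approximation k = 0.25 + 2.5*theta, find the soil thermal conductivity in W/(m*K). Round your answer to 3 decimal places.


Step 1: k = 0.25 + 2.5 * theta
Step 2: k = 0.25 + 2.5 * 0.079
Step 3: k = 0.25 + 0.198
Step 4: k = 0.448 W/(m*K)

0.448


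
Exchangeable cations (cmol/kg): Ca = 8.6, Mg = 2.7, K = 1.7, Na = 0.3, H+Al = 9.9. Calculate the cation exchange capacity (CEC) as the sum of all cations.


Step 1: CEC = Ca + Mg + K + Na + (H+Al)
Step 2: CEC = 8.6 + 2.7 + 1.7 + 0.3 + 9.9
Step 3: CEC = 23.2 cmol/kg

23.2


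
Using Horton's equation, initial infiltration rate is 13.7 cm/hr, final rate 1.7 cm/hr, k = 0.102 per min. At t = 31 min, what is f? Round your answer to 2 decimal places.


Step 1: f = fc + (f0 - fc) * exp(-k * t)
Step 2: exp(-0.102 * 31) = 0.042341
Step 3: f = 1.7 + (13.7 - 1.7) * 0.042341
Step 4: f = 1.7 + 12.0 * 0.042341
Step 5: f = 2.21 cm/hr

2.21


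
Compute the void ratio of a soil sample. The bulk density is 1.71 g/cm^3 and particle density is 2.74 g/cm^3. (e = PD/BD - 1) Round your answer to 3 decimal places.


Step 1: e = PD / BD - 1
Step 2: e = 2.74 / 1.71 - 1
Step 3: e = 1.60234 - 1
Step 4: e = 0.602

0.602


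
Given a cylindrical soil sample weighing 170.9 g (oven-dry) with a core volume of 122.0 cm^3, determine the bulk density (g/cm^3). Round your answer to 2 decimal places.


Step 1: Identify the formula: BD = dry mass / volume
Step 2: Substitute values: BD = 170.9 / 122.0
Step 3: BD = 1.4 g/cm^3

1.4


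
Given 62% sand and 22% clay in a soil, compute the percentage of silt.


Step 1: sand + silt + clay = 100%
Step 2: silt = 100 - sand - clay
Step 3: silt = 100 - 62 - 22
Step 4: silt = 16%

16


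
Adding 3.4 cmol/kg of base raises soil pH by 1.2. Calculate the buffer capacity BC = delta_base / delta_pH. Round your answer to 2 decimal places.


Step 1: BC = change in base / change in pH
Step 2: BC = 3.4 / 1.2
Step 3: BC = 2.83 cmol/(kg*pH unit)

2.83


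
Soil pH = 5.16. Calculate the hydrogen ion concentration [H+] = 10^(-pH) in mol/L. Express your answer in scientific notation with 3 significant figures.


Step 1: [H+] = 10^(-pH)
Step 2: [H+] = 10^(-5.16)
Step 3: [H+] = 6.92e-06 mol/L

6.92e-06


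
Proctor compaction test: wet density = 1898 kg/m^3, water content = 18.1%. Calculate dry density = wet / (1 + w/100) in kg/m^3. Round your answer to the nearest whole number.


Step 1: Dry density = wet density / (1 + w/100)
Step 2: Dry density = 1898 / (1 + 18.1/100)
Step 3: Dry density = 1898 / 1.181
Step 4: Dry density = 1607 kg/m^3

1607


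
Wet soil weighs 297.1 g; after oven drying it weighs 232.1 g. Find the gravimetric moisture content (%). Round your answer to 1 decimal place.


Step 1: Water mass = wet - dry = 297.1 - 232.1 = 65.0 g
Step 2: w = 100 * water mass / dry mass
Step 3: w = 100 * 65.0 / 232.1 = 28.0%

28.0


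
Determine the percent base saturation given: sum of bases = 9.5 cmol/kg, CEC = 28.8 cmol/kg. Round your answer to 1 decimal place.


Step 1: BS = 100 * (sum of bases) / CEC
Step 2: BS = 100 * 9.5 / 28.8
Step 3: BS = 33.0%

33.0


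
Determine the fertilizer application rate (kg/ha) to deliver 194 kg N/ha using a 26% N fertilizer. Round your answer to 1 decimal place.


Step 1: Fertilizer rate = target N / (N content / 100)
Step 2: Rate = 194 / (26 / 100)
Step 3: Rate = 194 / 0.26
Step 4: Rate = 746.2 kg/ha

746.2


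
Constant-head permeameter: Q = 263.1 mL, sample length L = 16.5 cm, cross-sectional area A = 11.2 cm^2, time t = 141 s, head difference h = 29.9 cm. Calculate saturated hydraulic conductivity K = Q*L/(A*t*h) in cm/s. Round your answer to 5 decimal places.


Step 1: K = Q * L / (A * t * h)
Step 2: Numerator = 263.1 * 16.5 = 4341.15
Step 3: Denominator = 11.2 * 141 * 29.9 = 47218.08
Step 4: K = 4341.15 / 47218.08 = 0.09194 cm/s

0.09194


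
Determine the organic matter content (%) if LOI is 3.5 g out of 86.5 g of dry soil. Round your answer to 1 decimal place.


Step 1: OM% = 100 * LOI / sample mass
Step 2: OM = 100 * 3.5 / 86.5
Step 3: OM = 4.0%

4.0


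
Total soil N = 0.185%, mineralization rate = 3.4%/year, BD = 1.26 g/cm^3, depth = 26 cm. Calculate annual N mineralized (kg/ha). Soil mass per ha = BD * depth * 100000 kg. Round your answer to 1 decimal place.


Step 1: Soil mass per ha = BD * depth * 100000 = 1.26 * 26 * 100000 = 3276000 kg
Step 2: Total N pool = soil mass * N%/100 = 3276000 * 0.185/100 = 6060.6 kg/ha
Step 3: N mineralized = N pool * rate%/100 = 6060.6 * 3.4/100 = 206.1 kg/ha/yr

206.1


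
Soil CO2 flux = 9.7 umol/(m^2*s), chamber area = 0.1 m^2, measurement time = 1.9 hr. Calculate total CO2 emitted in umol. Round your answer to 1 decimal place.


Step 1: Convert time to seconds: 1.9 hr * 3600 = 6840.0 s
Step 2: Total = flux * area * time_s
Step 3: Total = 9.7 * 0.1 * 6840.0
Step 4: Total = 6634.8 umol

6634.8


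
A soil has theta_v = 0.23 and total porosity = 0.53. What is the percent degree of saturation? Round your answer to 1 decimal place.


Step 1: S = 100 * theta_v / n
Step 2: S = 100 * 0.23 / 0.53
Step 3: S = 43.4%

43.4


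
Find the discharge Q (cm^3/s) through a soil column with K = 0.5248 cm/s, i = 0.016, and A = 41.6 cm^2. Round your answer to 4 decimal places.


Step 1: Apply Darcy's law: Q = K * i * A
Step 2: Q = 0.5248 * 0.016 * 41.6
Step 3: Q = 0.3493 cm^3/s

0.3493


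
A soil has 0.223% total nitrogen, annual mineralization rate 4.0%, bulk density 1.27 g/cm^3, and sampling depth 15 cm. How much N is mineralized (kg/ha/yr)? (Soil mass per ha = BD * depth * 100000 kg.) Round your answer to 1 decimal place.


Step 1: Soil mass per ha = BD * depth * 100000 = 1.27 * 15 * 100000 = 1905000 kg
Step 2: Total N pool = soil mass * N%/100 = 1905000 * 0.223/100 = 4248.15 kg/ha
Step 3: N mineralized = N pool * rate%/100 = 4248.15 * 4.0/100 = 169.9 kg/ha/yr

169.9


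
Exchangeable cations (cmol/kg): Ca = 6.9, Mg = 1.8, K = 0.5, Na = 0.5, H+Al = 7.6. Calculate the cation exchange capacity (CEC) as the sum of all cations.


Step 1: CEC = Ca + Mg + K + Na + (H+Al)
Step 2: CEC = 6.9 + 1.8 + 0.5 + 0.5 + 7.6
Step 3: CEC = 17.3 cmol/kg

17.3


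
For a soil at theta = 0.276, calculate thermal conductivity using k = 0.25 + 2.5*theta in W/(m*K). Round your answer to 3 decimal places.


Step 1: k = 0.25 + 2.5 * theta
Step 2: k = 0.25 + 2.5 * 0.276
Step 3: k = 0.25 + 0.69
Step 4: k = 0.94 W/(m*K)

0.94


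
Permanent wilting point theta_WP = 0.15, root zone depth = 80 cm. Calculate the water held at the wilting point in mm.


Step 1: Water (mm) = theta_WP * depth * 10
Step 2: Water = 0.15 * 80 * 10
Step 3: Water = 120.0 mm

120.0


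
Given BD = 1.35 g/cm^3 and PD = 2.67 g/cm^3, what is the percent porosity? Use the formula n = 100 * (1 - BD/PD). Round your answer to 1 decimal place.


Step 1: Formula: n = 100 * (1 - BD / PD)
Step 2: n = 100 * (1 - 1.35 / 2.67)
Step 3: n = 100 * (1 - 0.50562)
Step 4: n = 49.4%

49.4


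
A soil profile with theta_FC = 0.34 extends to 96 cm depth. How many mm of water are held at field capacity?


Step 1: Water (mm) = theta_FC * depth (cm) * 10
Step 2: Water = 0.34 * 96 * 10
Step 3: Water = 326.4 mm

326.4


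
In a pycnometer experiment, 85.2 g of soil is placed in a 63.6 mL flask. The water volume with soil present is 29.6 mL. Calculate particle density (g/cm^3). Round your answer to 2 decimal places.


Step 1: Volume of solids = flask volume - water volume with soil
Step 2: V_solids = 63.6 - 29.6 = 34.0 mL
Step 3: Particle density = mass / V_solids = 85.2 / 34.0 = 2.51 g/cm^3

2.51


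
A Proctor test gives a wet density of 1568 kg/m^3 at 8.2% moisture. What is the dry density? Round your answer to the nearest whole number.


Step 1: Dry density = wet density / (1 + w/100)
Step 2: Dry density = 1568 / (1 + 8.2/100)
Step 3: Dry density = 1568 / 1.082
Step 4: Dry density = 1449 kg/m^3

1449
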